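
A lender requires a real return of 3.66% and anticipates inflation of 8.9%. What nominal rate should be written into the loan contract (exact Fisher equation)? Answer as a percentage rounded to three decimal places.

(1 + i) = (1 + r)(1 + π) = 1.03660 × 1.08900 = 1.1288574
i = 1.1288574 − 1, so the required nominal rate is 12.886%.

12.886%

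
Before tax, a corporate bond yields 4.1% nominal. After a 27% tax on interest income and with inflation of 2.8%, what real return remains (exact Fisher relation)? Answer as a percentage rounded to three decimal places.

0.188%

After-tax nominal return = 4.1% × (1 − 0.27) = 2.9930%.
1 + r = 1.02993 / 1.02800 = 1.001877
After-tax real rate = 1.001877 − 1 → 0.188%.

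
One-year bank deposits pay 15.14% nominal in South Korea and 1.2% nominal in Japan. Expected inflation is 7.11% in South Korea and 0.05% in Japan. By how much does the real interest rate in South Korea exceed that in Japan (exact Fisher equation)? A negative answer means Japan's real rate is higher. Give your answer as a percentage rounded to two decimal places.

6.35%

South Korea: (1 + 0.1514)/(1 + 0.0711) − 1 = 7.4970%
Japan: (1 + 0.0120)/(1 + 0.0005) − 1 = 1.1494%
Differential = 7.4970% − 1.1494% = 6.3475% → 6.35%.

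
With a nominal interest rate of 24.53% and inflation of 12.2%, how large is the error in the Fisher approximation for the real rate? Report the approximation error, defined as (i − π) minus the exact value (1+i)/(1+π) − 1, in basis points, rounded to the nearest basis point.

Approximate: r ≈ 24.530% − 12.200% = 12.3300%
Exact: (1 + 0.2453)/(1 + 0.1220) − 1 = 10.9893%
Error = 12.3300% − 10.9893% = 1.3407% → 134 basis points.

134 basis points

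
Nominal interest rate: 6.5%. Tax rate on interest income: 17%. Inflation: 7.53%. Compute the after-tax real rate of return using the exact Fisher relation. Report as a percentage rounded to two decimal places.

After-tax nominal return = 6.5% × (1 − 0.17) = 5.3950%.
1 + r = 1.05395 / 1.07530 = 0.980145
After-tax real rate = 0.980145 − 1 → -1.99%.

-1.99%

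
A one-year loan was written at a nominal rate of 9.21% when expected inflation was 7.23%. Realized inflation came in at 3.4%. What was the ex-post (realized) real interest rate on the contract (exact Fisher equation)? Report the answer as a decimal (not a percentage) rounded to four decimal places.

Ex-post: (1 + 0.0921)/(1 + 0.0340) − 1 = 5.6190%
So the realized real rate is 0.0562.

0.0562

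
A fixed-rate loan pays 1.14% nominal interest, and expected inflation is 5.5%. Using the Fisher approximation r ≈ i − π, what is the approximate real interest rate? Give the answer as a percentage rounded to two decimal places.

r ≈ i − π = 1.14% − 5.5% = -4.36%.

-4.36%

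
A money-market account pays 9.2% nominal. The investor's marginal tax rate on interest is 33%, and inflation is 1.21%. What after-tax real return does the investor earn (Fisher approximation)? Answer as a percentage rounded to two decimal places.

4.95%

After-tax nominal return = 9.2% × (1 − 0.33) = 6.1640%.
r ≈ 6.1640% − 1.21% → 4.95%.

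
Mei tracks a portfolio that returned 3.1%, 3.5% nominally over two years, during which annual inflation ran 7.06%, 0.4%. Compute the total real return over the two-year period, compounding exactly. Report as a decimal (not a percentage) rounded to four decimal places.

-0.0073

Nominal growth factor = 1.0310 × 1.0350 = 1.067085
Price-level growth factor = 1.0706 × 1.0040 = 1.074882
Real growth factor = 1.067085 / 1.074882 = 0.992746
Total real return = 0.992746 − 1 → -0.0073.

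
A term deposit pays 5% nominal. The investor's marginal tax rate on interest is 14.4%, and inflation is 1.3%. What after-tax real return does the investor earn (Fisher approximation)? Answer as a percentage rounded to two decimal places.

After-tax nominal return = 5% × (1 − 0.144) = 4.2800%.
r ≈ 4.2800% − 1.3% → 2.98%.

2.98%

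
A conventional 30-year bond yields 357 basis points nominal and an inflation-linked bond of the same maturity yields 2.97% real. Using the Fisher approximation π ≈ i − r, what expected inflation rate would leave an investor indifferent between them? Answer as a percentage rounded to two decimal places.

0.60%

π ≈ i − r = 3.57% − 2.97% → 0.60%.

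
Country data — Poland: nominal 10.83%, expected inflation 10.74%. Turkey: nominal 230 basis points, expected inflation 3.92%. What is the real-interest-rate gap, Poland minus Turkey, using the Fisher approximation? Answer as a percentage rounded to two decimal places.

1.71%

Poland: 10.83% − 10.74% = 0.090%
Turkey: 2.3% − 3.92% = -1.620%
Differential = 1.710% → 1.71%.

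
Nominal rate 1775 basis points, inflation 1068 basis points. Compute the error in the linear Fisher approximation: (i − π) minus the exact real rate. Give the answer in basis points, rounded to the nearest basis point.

Approximate: r ≈ 17.750% − 10.680% = 7.0700%
Exact: (1 + 0.1775)/(1 + 0.1068) − 1 = 6.3878%
Error = 7.0700% − 6.3878% = 0.6822% → 68 basis points.

68 basis points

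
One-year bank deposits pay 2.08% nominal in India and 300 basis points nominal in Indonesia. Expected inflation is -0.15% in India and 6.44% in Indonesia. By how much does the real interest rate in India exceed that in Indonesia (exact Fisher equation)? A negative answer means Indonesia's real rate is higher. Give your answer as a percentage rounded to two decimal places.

5.47%

India: (1 + 0.0208)/(1 − 0.0015) − 1 = 2.2334%
Indonesia: (1 + 0.0300)/(1 + 0.0644) − 1 = -3.2319%
Differential = 2.2334% − (-3.2319%) = 5.4652% → 5.47%.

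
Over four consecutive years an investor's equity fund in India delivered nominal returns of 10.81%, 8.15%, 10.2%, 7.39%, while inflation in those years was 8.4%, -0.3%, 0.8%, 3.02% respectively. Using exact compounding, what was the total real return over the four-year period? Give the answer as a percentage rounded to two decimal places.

Compound the nominal returns: 1.1081 × 1.0815 × 1.1020 × 1.0739 = 1.418244.
Compound inflation: 1.0840 × 0.9970 × 1.0080 × 1.0302 = 1.122294.
Deflate: 1.418244 / 1.122294 = 1.263701.
Total real return = 1.263701 − 1 → 26.37%.

26.37%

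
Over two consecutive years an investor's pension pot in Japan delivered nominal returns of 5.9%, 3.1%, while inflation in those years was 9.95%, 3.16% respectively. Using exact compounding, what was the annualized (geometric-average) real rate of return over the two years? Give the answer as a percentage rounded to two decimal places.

Compound the nominal returns: 1.0590 × 1.0310 = 1.09182900.
Compound inflation: 1.0995 × 1.0316 = 1.13424420.
Deflate: 1.09182900 / 1.13424420 = 0.96260488.
Annualized real rate = 0.96260488^(1/2) − 1 = -1.8876% → -1.89%.

-1.89%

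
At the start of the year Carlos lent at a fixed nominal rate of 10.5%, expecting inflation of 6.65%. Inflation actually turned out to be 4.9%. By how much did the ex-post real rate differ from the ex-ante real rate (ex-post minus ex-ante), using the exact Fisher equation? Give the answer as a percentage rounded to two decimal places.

Ex-ante: (1 + 0.1050)/(1 + 0.0665) − 1 = 3.6099%
Ex-post: (1 + 0.1050)/(1 + 0.0490) − 1 = 5.3384%
Difference (ex-post − ex-ante) = 1.7285% → 1.73%.

1.73%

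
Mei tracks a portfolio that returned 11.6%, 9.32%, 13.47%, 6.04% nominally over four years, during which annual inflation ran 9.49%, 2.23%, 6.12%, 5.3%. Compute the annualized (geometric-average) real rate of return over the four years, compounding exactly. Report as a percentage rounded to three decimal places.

4.084%

Compound the nominal returns: 1.1160 × 1.0932 × 1.1347 × 1.0604 = 1.46796125.
Compound inflation: 1.0949 × 1.0223 × 1.0612 × 1.0530 = 1.25077280.
Deflate: 1.46796125 / 1.25077280 = 1.17364340.
Annualized real rate = 1.17364340^(1/4) − 1 = 4.0840% → 4.084%.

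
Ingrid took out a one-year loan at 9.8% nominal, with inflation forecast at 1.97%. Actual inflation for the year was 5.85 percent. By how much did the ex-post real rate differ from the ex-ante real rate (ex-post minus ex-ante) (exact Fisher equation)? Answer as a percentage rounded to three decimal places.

-3.947%

Ex-ante: (1 + 0.0980)/(1 + 0.0197) − 1 = 7.6787%
Ex-post: (1 + 0.0980)/(1 + 0.0585) − 1 = 3.7317%
Difference (ex-post − ex-ante) = -3.9470% → -3.947%.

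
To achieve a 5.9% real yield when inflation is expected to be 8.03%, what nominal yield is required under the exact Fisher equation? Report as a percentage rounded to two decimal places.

(1 + i) = (1 + r)(1 + π) = 1.05900 × 1.08030 = 1.1440377
i = 1.1440377 − 1, so the required nominal rate is 14.40%.

14.40%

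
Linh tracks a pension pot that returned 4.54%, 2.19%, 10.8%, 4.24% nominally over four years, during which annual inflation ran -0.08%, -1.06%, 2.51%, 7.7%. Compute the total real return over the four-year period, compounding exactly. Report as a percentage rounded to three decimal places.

Compound the nominal returns: 1.0454 × 1.0219 × 1.1080 × 1.0424 = 1.233858.
Compound inflation: 0.9992 × 0.9894 × 1.0251 × 1.0770 = 1.091456.
Deflate: 1.233858 / 1.091456 = 1.130469.
Total real return = 1.130469 − 1 → 13.047%.

13.047%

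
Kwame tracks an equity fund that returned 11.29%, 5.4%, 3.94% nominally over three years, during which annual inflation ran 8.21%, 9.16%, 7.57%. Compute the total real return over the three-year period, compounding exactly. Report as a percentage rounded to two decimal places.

-4.05%

Nominal growth factor = 1.1129 × 1.0540 × 1.0394 = 1.219213
Price-level growth factor = 1.0821 × 1.0916 × 1.0757 = 1.270639
Real growth factor = 1.219213 / 1.270639 = 0.959527
Total real return = 0.959527 − 1 → -4.05%.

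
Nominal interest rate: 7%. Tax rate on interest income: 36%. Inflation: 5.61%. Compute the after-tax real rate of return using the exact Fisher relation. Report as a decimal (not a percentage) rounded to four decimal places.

-0.0107

After-tax nominal return = 7% × (1 − 0.36) = 4.4800%.
1 + r = 1.04480 / 1.05610 = 0.989300
After-tax real rate = 0.989300 − 1 → -0.0107.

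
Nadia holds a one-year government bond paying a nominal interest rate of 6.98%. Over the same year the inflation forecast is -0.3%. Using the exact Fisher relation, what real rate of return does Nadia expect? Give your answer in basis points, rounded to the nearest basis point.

730 basis points

By the Fisher relation, 1 + r = (1 + i)/(1 + π).
1 + r = 1.06980 / 0.99700 = 1.073019
r = 1.073019 − 1 = 7.3019%, i.e. 730 basis points.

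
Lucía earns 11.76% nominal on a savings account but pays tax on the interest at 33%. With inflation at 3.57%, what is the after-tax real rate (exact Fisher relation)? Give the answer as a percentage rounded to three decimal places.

After-tax nominal return = 11.76% × (1 − 0.33) = 7.8792%.
1 + r = 1.078792 / 1.03570 = 1.041607
After-tax real rate = 1.041607 − 1 → 4.161%.

4.161%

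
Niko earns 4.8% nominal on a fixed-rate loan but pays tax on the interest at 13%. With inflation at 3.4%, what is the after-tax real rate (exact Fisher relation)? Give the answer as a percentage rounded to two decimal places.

0.75%

After-tax nominal return = 4.8% × (1 − 0.13) = 4.1760%.
1 + r = 1.04176 / 1.03400 = 1.007505
After-tax real rate = 1.007505 − 1 → 0.75%.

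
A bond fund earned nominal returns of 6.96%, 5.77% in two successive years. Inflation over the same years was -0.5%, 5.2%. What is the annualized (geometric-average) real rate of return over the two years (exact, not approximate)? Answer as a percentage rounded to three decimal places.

Compound the nominal returns: 1.0696 × 1.0577 = 1.13131592000.
Compound inflation: 0.9950 × 1.0520 = 1.04674000000.
Deflate: 1.13131592000 / 1.04674000000 = 1.08079935801.
Annualized real rate = 1.08079935801^(1/2) − 1 = 3.9615005% → 3.962%.

3.962%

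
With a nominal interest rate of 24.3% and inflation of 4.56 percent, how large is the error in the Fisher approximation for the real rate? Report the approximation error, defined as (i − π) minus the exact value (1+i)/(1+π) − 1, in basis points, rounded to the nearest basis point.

86 basis points

Approximate: r ≈ 24.300% − 4.560% = 19.7400%
Exact: (1 + 0.2430)/(1 + 0.0456) − 1 = 18.8791%
Error = 19.7400% − 18.8791% = 0.8609% → 86 basis points.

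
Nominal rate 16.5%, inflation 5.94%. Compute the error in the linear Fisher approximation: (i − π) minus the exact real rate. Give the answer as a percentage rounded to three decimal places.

Approximate: r ≈ 16.500% − 5.940% = 10.5600%
Exact: (1 + 0.1650)/(1 + 0.0594) − 1 = 9.9679%
Error = 10.5600% − 9.9679% = 0.5921% → 0.592%.

0.592%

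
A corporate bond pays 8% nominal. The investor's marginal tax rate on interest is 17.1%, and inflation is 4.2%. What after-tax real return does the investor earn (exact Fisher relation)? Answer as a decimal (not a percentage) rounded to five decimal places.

0.02334

After-tax nominal return = 8% × (1 − 0.171) = 6.6320%.
1 + r = 1.06632 / 1.04200 = 1.023340
After-tax real rate = 1.023340 − 1 → 0.02334.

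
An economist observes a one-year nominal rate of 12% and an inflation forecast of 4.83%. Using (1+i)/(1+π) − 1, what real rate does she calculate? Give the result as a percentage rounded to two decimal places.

By the Fisher identity, 1 + r = (1 + i)/(1 + π).
1 + r = 1.12000 / 1.04830 = 1.068396
r = 1.068396 − 1 = 6.8396%, i.e. 6.84%.

6.84%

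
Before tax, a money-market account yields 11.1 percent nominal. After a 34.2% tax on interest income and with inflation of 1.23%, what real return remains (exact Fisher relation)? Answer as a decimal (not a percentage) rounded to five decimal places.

0.06000

After-tax nominal return = 11.1% × (1 − 0.342) = 7.3038%.
1 + r = 1.073038 / 1.01230 = 1.060000
After-tax real rate = 1.060000 − 1 → 0.06000.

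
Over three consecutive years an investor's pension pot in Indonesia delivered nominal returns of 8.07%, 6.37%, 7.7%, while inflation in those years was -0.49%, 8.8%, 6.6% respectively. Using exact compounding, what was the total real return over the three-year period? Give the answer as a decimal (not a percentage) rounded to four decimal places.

Compound the nominal returns: 1.0807 × 1.0637 × 1.0770 = 1.238055.
Compound inflation: 0.9951 × 1.0880 × 1.0660 = 1.154125.
Deflate: 1.238055 / 1.154125 = 1.072722.
Total real return = 1.072722 − 1 → 0.0727.

0.0727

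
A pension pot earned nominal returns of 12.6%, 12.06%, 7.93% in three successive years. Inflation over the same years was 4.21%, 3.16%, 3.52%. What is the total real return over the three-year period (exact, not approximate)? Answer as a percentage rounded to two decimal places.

22.37%

Compound the nominal returns: 1.1260 × 1.1206 × 1.0793 = 1.361856.
Compound inflation: 1.0421 × 1.0316 × 1.0352 = 1.112871.
Deflate: 1.361856 / 1.112871 = 1.223732.
Total real return = 1.223732 − 1 → 22.37%.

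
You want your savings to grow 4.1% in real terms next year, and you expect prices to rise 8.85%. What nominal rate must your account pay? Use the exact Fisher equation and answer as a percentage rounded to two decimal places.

13.31%

(1 + i) = (1 + r)(1 + π) = 1.04100 × 1.08850 = 1.1331285
i = 1.1331285 − 1, so the required nominal rate is 13.31%.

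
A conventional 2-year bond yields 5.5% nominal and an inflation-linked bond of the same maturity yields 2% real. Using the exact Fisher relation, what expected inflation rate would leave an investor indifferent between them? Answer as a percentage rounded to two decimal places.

3.43%

(1 + π) = (1 + i)/(1 + r) = 1.05500 / 1.02000 = 1.034314
Break-even inflation = 1.034314 − 1 → 3.43%.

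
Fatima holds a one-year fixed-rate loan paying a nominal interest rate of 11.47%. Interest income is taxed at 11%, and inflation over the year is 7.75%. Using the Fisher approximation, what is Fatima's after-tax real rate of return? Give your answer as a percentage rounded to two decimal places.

After-tax nominal return = 11.47% × (1 − 0.11) = 10.2083%.
r ≈ 10.2083% − 7.75% → 2.46%.

2.46%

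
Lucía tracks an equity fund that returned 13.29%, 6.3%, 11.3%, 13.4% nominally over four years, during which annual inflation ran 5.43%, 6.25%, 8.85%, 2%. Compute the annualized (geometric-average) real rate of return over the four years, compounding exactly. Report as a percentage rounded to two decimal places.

Nominal growth factor = 1.1329 × 1.0630 × 1.1130 × 1.1340 = 1.51996315
Price-level growth factor = 1.0543 × 1.0625 × 1.0885 × 1.0200 = 1.24371751
Real growth factor = 1.51996315 / 1.24371751 = 1.22211285
Annualized real rate = 1.22211285^(1/4) − 1 = 5.1424% → 5.14%.

5.14%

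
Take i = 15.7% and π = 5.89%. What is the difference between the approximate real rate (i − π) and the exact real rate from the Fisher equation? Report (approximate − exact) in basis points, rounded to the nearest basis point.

55 basis points

Approximate: r ≈ 15.700% − 5.890% = 9.8100%
Exact: (1 + 0.1570)/(1 + 0.0589) − 1 = 9.2643%
Error = 9.8100% − 9.2643% = 0.5457% → 55 basis points.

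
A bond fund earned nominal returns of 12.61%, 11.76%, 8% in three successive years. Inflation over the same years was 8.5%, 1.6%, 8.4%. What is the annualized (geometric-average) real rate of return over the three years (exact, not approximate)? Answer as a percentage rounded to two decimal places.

4.39%

Nominal growth factor = 1.1261 × 1.1176 × 1.0800 = 1.35921171
Price-level growth factor = 1.0850 × 1.0160 × 1.0840 = 1.19495824
Real growth factor = 1.35921171 / 1.19495824 = 1.13745540
Annualized real rate = 1.13745540^(1/3) − 1 = 4.3866% → 4.39%.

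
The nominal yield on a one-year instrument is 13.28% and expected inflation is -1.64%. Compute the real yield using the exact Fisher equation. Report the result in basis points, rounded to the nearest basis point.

1517 basis points

By the Fisher identity, 1 + r = (1 + i)/(1 + π).
1 + r = 1.13280 / 0.98360 = 1.151688
r = 1.151688 − 1 = 15.1688%, i.e. 1517 basis points.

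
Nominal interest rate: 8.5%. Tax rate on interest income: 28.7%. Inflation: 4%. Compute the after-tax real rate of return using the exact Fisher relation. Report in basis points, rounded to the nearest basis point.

198 basis points

After-tax nominal return = 8.5% × (1 − 0.287) = 6.0605%.
1 + r = 1.060605 / 1.04000 = 1.019813
After-tax real rate = 1.019813 − 1 → 198 basis points.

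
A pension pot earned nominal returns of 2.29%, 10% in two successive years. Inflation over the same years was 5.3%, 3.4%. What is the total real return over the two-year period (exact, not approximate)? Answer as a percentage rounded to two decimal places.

Nominal growth factor = 1.0229 × 1.1000 = 1.125190
Price-level growth factor = 1.0530 × 1.0340 = 1.088802
Real growth factor = 1.125190 / 1.088802 = 1.033420
Total real return = 1.033420 − 1 → 3.34%.

3.34%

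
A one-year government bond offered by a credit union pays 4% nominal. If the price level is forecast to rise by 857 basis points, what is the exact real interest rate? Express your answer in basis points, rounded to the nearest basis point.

-421 basis points

1 + r = 1.04000 / 1.08570 = 0.957907
r = 0.957907 − 1 = -4.2093%, i.e. -421 basis points.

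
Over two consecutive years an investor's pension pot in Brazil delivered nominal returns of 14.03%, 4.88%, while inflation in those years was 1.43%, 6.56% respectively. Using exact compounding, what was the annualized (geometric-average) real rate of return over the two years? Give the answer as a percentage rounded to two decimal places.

Nominal growth factor = 1.1403 × 1.0488 = 1.19594664
Price-level growth factor = 1.0143 × 1.0656 = 1.08083808
Real growth factor = 1.19594664 / 1.08083808 = 1.10649936
Annualized real rate = 1.10649936^(1/2) − 1 = 5.1903% → 5.19%.

5.19%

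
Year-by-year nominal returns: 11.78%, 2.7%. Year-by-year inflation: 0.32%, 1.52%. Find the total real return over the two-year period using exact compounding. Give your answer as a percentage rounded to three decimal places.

Nominal growth factor = 1.1178 × 1.0270 = 1.147981
Price-level growth factor = 1.0032 × 1.0152 = 1.018449
Real growth factor = 1.147981 / 1.018449 = 1.127186
Total real return = 1.127186 − 1 → 12.719%.

12.719%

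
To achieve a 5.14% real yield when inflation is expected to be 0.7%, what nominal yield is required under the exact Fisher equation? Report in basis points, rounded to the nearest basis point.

(1 + i) = (1 + r)(1 + π) = 1.05140 × 1.00700 = 1.0587598
i = 1.0587598 − 1, so the required nominal rate is 588 basis points.

588 basis points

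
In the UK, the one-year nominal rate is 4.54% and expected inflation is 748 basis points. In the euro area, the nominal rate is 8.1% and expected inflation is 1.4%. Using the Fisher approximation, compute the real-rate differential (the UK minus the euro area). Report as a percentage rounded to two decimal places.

-9.64%

The UK: 4.54% − 7.48% = -2.940%
The euro area: 8.1% − 1.4% = 6.700%
Differential = -9.640% → -9.64%.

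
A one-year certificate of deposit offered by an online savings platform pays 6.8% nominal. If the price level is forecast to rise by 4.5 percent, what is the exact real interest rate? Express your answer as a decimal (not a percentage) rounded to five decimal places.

By the Fisher equation, 1 + r = (1 + i)/(1 + π).
1 + r = 1.06800 / 1.04500 = 1.022010
r = 1.022010 − 1 = 2.2010%, i.e. 0.02201.

0.02201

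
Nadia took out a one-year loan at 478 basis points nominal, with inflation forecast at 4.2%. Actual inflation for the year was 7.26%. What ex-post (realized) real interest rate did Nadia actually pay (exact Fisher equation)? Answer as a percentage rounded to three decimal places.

Ex-post: (1 + 0.0478)/(1 + 0.0726) − 1 = -2.3121%
So the realized real rate is -2.312%.

-2.312%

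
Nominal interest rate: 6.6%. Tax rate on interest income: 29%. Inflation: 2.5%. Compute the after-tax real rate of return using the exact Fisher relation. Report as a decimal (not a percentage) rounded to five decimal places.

0.02133

After-tax nominal return = 6.6% × (1 − 0.29) = 4.6860%.
1 + r = 1.04686 / 1.02500 = 1.021327
After-tax real rate = 1.021327 − 1 → 0.02133.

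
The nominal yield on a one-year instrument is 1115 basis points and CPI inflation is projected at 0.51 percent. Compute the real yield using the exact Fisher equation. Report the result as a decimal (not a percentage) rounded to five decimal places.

By the Fisher relation, 1 + r = (1 + i)/(1 + π).
1 + r = 1.11150 / 1.00510 = 1.105860
r = 1.105860 − 1 = 10.5860%, i.e. 0.10586.

0.10586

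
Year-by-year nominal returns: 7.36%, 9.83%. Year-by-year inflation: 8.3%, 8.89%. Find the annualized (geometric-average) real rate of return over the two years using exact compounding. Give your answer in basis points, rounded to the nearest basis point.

Nominal growth factor = 1.0736 × 1.0983 = 1.17913488
Price-level growth factor = 1.0830 × 1.0889 = 1.17927870
Real growth factor = 1.17913488 / 1.17927870 = 0.99987804
Annualized real rate = 0.99987804^(1/2) − 1 = -0.0061% → -1 basis points.

-1 basis points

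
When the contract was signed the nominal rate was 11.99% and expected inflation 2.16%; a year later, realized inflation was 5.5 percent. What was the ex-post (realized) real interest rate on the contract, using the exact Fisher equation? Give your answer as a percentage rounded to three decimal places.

6.152%

Ex-post: (1 + 0.1199)/(1 + 0.0550) − 1 = 6.1517%
So the realized real rate is 6.152%.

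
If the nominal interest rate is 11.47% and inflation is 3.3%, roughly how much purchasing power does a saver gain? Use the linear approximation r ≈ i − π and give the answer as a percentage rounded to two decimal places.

r ≈ i − π = 11.47% − 3.3% = 8.17%.

8.17%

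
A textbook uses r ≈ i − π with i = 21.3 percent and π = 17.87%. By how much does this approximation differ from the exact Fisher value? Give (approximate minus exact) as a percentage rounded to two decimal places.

Approximate: r ≈ 21.300% − 17.870% = 3.4300%
Exact: (1 + 0.2130)/(1 + 0.1787) − 1 = 2.9100%
Error = 3.4300% − 2.9100% = 0.5200% → 0.52%.

0.52%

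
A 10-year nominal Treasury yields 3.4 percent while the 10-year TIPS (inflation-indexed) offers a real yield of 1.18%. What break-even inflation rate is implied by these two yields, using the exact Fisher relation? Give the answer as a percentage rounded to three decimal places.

2.194%

(1 + π) = (1 + i)/(1 + r) = 1.03400 / 1.01180 = 1.021941
Break-even inflation = 1.021941 − 1 → 2.194%.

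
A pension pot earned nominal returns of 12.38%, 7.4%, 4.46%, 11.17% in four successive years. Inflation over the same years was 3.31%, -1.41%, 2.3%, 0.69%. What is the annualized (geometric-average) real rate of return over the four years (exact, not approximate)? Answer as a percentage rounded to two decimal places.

Nominal growth factor = 1.1238 × 1.0740 × 1.0446 × 1.1117 = 1.40162210
Price-level growth factor = 1.0331 × 0.9859 × 1.0230 × 1.0069 = 1.04914908
Real growth factor = 1.40162210 / 1.04914908 = 1.33596086
Annualized real rate = 1.33596086^(1/4) − 1 = 7.5099% → 7.51%.

7.51%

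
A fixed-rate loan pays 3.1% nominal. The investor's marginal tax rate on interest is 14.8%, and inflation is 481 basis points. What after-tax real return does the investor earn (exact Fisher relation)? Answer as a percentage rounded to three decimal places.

-2.069%

After-tax nominal return = 3.1% × (1 − 0.148) = 2.6412%.
1 + r = 1.026412 / 1.04810 = 0.979307
After-tax real rate = 0.979307 − 1 → -2.069%.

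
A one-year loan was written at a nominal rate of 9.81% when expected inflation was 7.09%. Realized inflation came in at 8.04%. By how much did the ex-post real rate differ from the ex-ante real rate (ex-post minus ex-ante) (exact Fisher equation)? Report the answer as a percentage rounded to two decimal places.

Ex-ante: (1 + 0.0981)/(1 + 0.0709) − 1 = 2.5399%
Ex-post: (1 + 0.0981)/(1 + 0.0804) − 1 = 1.6383%
Difference (ex-post − ex-ante) = -0.9016% → -0.90%.

-0.90%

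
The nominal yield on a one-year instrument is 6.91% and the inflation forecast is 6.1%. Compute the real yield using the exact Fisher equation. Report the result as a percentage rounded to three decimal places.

0.763%

1 + r = 1.06910 / 1.06100 = 1.007634
r = 1.007634 − 1 = 0.7634%, i.e. 0.763%.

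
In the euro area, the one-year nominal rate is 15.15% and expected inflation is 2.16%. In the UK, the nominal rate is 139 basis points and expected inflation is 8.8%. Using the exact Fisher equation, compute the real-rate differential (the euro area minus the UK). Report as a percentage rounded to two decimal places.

The euro area: (1 + 0.1515)/(1 + 0.0216) − 1 = 12.7153%
The UK: (1 + 0.0139)/(1 + 0.0880) − 1 = -6.8107%
Differential = 12.7153% − (-6.8107%) = 19.5260% → 19.53%.

19.53%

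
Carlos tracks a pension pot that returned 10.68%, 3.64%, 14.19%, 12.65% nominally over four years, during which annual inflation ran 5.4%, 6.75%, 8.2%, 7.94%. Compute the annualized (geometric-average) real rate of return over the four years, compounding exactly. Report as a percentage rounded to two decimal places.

Compound the nominal returns: 1.1068 × 1.0364 × 1.1419 × 1.1265 = 1.47555643.
Compound inflation: 1.0540 × 1.0675 × 1.0820 × 1.0794 = 1.31406900.
Deflate: 1.47555643 / 1.31406900 = 1.12289114.
Annualized real rate = 1.12289114^(1/4) − 1 = 2.9401% → 2.94%.

2.94%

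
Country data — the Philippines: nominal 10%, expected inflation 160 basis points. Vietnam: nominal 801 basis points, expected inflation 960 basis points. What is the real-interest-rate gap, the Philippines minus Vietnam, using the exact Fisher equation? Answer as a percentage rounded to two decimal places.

The Philippines: (1 + 0.1000)/(1 + 0.0160) − 1 = 8.2677%
Vietnam: (1 + 0.0801)/(1 + 0.0960) − 1 = -1.4507%
Differential = 8.2677% − (-1.4507%) = 9.7184% → 9.72%.

9.72%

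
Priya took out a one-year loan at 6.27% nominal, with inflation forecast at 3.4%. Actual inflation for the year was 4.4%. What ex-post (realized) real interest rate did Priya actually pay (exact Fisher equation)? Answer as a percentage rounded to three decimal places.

Ex-post: (1 + 0.0627)/(1 + 0.0440) − 1 = 1.7912%
So the realized real rate is 1.791%.

1.791%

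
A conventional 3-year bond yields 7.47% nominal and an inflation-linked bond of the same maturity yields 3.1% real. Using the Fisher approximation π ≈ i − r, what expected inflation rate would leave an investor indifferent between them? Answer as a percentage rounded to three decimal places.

π ≈ i − r = 7.47% − 3.1% → 4.370%.

4.370%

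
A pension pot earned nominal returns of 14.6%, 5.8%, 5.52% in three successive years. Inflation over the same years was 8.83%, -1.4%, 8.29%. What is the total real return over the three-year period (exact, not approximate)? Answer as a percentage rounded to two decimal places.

Nominal growth factor = 1.1460 × 1.0580 × 1.0552 = 1.279396
Price-level growth factor = 1.0883 × 0.9860 × 1.0829 = 1.162021
Real growth factor = 1.279396 / 1.162021 = 1.101010
Total real return = 1.101010 − 1 → 10.10%.

10.10%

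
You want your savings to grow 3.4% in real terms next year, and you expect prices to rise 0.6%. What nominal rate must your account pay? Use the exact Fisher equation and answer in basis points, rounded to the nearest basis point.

402 basis points

(1 + i) = (1 + r)(1 + π) = 1.03400 × 1.00600 = 1.040204
i = 1.040204 − 1, so the required nominal rate is 402 basis points.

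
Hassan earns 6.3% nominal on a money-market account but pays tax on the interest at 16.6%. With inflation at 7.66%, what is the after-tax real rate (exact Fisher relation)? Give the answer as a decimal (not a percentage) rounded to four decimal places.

-0.0223

After-tax nominal return = 6.3% × (1 − 0.166) = 5.2542%.
1 + r = 1.052542 / 1.07660 = 0.977654
After-tax real rate = 0.977654 − 1 → -0.0223.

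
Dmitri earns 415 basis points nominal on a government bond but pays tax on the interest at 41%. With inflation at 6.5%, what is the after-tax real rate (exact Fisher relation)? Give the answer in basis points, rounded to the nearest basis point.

After-tax nominal return = 4.15% × (1 − 0.41) = 2.4485%.
1 + r = 1.024485 / 1.06500 = 0.961958
After-tax real rate = 0.961958 − 1 → -380 basis points.

-380 basis points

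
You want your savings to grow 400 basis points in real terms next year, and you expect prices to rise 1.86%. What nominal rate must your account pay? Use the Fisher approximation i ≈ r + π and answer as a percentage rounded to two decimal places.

i ≈ r + π = 4% + 1.86% = 5.86%.

5.86%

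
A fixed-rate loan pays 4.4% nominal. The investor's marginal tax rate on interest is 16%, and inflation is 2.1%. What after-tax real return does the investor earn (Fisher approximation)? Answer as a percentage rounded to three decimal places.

1.596%

After-tax nominal return = 4.4% × (1 − 0.16) = 3.6960%.
r ≈ 3.6960% − 2.1% → 1.596%.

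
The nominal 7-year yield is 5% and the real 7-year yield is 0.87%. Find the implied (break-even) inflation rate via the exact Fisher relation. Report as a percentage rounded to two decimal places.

4.09%

(1 + π) = (1 + i)/(1 + r) = 1.05000 / 1.00870 = 1.040944
Break-even inflation = 1.040944 − 1 → 4.09%.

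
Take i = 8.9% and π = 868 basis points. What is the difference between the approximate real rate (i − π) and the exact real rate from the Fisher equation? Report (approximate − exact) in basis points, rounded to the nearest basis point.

Approximate: r ≈ 8.900% − 8.680% = 0.2200%
Exact: (1 + 0.0890)/(1 + 0.0868) − 1 = 0.2024%
Error = 0.2200% − 0.2024% = 0.0176% → 2 basis points.

2 basis points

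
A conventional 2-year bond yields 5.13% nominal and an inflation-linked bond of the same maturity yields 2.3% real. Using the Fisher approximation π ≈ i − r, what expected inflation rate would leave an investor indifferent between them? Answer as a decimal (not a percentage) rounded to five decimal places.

0.02830

π ≈ i − r = 5.13% − 2.3% → 0.02830.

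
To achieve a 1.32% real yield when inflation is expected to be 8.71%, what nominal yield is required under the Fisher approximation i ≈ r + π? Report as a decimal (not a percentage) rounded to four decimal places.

0.1003

i ≈ r + π = 1.32% + 8.71% = 0.1003.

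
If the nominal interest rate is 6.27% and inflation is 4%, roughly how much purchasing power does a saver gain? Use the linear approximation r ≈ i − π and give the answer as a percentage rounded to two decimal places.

r ≈ i − π = 6.27% − 4% = 2.27%.

2.27%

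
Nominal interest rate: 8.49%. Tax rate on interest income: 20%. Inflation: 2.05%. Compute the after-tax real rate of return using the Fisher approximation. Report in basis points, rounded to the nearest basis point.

After-tax nominal return = 8.49% × (1 − 0.2) = 6.7920%.
r ≈ 6.7920% − 2.05% → 474 basis points.

474 basis points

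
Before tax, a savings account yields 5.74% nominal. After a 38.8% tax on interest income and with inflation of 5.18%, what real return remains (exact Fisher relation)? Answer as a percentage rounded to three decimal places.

After-tax nominal return = 5.74% × (1 − 0.388) = 3.51288%.
1 + r = 1.0351288 / 1.05180 = 0.984150
After-tax real rate = 0.984150 − 1 → -1.585%.

-1.585%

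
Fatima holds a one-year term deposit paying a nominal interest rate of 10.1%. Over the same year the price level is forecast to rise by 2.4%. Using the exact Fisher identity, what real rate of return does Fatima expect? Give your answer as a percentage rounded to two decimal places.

7.52%

By the Fisher identity, 1 + r = (1 + i)/(1 + π).
1 + r = 1.10100 / 1.02400 = 1.075195
r = 1.075195 − 1 = 7.5195%, i.e. 7.52%.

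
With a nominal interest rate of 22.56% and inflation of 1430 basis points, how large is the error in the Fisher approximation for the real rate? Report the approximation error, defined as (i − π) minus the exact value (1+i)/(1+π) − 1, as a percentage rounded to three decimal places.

1.033%

Approximate: r ≈ 22.560% − 14.300% = 8.2600%
Exact: (1 + 0.2256)/(1 + 0.1430) − 1 = 7.2266%
Error = 8.2600% − 7.2266% = 1.0334% → 1.033%.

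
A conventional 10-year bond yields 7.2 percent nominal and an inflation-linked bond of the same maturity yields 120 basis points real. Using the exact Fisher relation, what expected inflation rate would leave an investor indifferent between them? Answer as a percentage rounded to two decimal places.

(1 + π) = (1 + i)/(1 + r) = 1.07200 / 1.01200 = 1.059289
Break-even inflation = 1.059289 − 1 → 5.93%.

5.93%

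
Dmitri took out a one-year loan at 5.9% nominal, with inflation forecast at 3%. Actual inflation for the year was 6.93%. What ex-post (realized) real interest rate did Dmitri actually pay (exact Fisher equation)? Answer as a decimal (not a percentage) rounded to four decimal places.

-0.0096

Ex-post: (1 + 0.0590)/(1 + 0.0693) − 1 = -0.9632%
So the realized real rate is -0.0096.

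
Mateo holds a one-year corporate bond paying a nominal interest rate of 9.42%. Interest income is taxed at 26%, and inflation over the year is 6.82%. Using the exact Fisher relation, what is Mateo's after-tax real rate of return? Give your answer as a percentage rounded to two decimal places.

After-tax nominal return = 9.42% × (1 − 0.26) = 6.9708%.
1 + r = 1.069708 / 1.06820 = 1.001412
After-tax real rate = 1.001412 − 1 → 0.14%.

0.14%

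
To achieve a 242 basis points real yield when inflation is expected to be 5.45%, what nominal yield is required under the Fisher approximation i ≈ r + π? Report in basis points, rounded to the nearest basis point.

i ≈ r + π = 2.42% + 5.45% = 787 basis points.

787 basis points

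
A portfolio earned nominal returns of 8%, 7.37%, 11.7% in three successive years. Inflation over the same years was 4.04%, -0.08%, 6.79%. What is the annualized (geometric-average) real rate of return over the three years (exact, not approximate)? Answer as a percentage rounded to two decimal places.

Compound the nominal returns: 1.0800 × 1.0737 × 1.1170 = 1.29526873.
Compound inflation: 1.0404 × 0.9992 × 1.0679 = 1.11015433.
Deflate: 1.29526873 / 1.11015433 = 1.16674655.
Annualized real rate = 1.16674655^(1/3) − 1 = 5.2751% → 5.28%.

5.28%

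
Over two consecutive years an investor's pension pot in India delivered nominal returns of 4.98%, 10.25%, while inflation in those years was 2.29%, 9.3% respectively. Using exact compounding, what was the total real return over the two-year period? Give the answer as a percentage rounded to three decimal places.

3.522%

Nominal growth factor = 1.0498 × 1.1025 = 1.157405
Price-level growth factor = 1.0229 × 1.0930 = 1.118030
Real growth factor = 1.157405 / 1.118030 = 1.035218
Total real return = 1.035218 − 1 → 3.522%.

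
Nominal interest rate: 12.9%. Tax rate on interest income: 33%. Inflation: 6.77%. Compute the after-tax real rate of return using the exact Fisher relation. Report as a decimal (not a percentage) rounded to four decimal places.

0.0175

After-tax nominal return = 12.9% × (1 − 0.33) = 8.6430%.
1 + r = 1.08643 / 1.06770 = 1.017542
After-tax real rate = 1.017542 − 1 → 0.0175.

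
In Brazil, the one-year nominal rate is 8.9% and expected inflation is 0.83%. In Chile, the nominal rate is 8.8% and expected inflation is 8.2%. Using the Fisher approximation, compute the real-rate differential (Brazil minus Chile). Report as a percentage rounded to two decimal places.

Brazil: 8.9% − 0.83% = 8.070%
Chile: 8.8% − 8.2% = 0.600%
Differential = 7.470% → 7.47%.

7.47%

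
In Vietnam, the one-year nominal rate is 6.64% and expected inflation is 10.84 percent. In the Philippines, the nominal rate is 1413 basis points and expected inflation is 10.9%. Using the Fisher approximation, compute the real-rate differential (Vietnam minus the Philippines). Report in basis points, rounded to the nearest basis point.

Vietnam: 6.64% − 10.84% = -4.200%
The Philippines: 14.13% − 10.9% = 3.230%
Differential = -7.430% → -743 basis points.

-743 basis points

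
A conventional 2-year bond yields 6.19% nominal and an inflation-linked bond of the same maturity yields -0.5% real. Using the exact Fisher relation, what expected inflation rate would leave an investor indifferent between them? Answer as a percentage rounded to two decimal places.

6.72%

(1 + π) = (1 + i)/(1 + r) = 1.06190 / 0.99500 = 1.067236
Break-even inflation = 1.067236 − 1 → 6.72%.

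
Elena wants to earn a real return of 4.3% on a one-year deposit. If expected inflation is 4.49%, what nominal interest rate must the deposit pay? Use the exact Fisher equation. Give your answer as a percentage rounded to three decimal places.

(1 + i) = (1 + r)(1 + π) = 1.04300 × 1.04490 = 1.0898307
i = 1.0898307 − 1, so the required nominal rate is 8.983%.

8.983%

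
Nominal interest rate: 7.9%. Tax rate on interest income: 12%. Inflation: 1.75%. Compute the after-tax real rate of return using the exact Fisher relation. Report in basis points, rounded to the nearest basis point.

511 basis points

After-tax nominal return = 7.9% × (1 − 0.12) = 6.9520%.
1 + r = 1.06952 / 1.01750 = 1.051125
After-tax real rate = 1.051125 − 1 → 511 basis points.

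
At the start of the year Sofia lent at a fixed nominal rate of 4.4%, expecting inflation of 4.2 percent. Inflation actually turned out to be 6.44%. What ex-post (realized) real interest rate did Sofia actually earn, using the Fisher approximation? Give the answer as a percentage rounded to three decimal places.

-2.040%

Ex-post: 4.4% − 6.44% = -2.040%
So the realized real rate is -2.040%.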